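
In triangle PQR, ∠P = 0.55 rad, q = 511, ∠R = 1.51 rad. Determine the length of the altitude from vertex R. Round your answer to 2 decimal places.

267.09

The third angle is ∠Q = π − ∠R − ∠P = 1.082 rad.
Law of sines: p = q·sin P/sin Q ≈ 302.58.
Law of sines: r = q·sin R/sin Q ≈ 577.83.
Area = ½·q·p·sin R ≈ 77167.
The altitude from R has length 2·area/r ≈ 267.09.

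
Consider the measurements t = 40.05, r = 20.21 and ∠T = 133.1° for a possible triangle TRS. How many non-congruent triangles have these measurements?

r·sin T = 20.21·sin(133.1°) ≈ 14.76.
Since ∠T is not acute, a triangle exists only if t > r; here t > r, so there is exactly one triangle.

1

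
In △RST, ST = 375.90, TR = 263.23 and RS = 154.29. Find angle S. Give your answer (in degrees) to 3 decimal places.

By the law of cosines, cos S = (RS² + ST² − TR²) / (2·RS·ST) ≈ 0.82604, so ∠S ≈ 34.31°.

34.306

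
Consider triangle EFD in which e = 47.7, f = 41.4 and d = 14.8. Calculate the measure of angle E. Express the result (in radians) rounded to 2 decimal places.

By the law of cosines, cos E = (f² + d² − e²) / (2·f·d) ≈ -0.27932, so ∠E ≈ 1.8539 rad.

1.85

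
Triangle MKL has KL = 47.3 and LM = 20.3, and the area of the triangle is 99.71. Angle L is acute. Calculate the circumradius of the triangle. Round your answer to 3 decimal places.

R ≈ 66.842

From area = ½·KL·LM·sin L, we get sin L = 2·area/(KL·LM) ≈ 0.20769.
Taking the acute solution, ∠L ≈ 11.99°.
Law of cosines then gives MK ≈ 27.765.
Circumradius = MK/(2 sin L) ≈ 66.842.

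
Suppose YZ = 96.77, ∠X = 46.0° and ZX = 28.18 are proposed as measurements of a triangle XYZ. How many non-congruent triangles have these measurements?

1

ZX·sin X = 28.18·sin(46.0°) ≈ 20.27.
Since YZ ≥ ZX, exactly one triangle exists.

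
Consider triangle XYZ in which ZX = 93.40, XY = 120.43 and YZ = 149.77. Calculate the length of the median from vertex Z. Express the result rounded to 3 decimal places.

Median from Z: ½√(2·YZ² + 2·ZX² − XY²) ≈ 109.32.

m_Z ≈ 109.323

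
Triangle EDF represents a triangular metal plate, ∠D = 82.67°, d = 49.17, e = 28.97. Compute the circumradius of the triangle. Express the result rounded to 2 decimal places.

Law of sines: sin E = e·sin D/d ≈ 0.58437.
Since d ≥ e, only the acute value applies: ∠E ≈ 35.76°.
Then ∠F = 180° − ∠D − ∠E ≈ 61.57°.
Law of sines gives f = d·sin F/sin D ≈ 43.597.
Circumradius = d/(2 sin D) ≈ 24.788.

R ≈ 24.79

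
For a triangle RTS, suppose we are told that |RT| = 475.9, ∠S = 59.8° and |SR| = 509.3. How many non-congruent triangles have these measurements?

|SR|·sin S = 509.3·sin(59.8°) ≈ 440.2.
Since |SR| sin S < |RT| < |SR| (440.2 < 475.9 < 509.3), two triangles exist.

2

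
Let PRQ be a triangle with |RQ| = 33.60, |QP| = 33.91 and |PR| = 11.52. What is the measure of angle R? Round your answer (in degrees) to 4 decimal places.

81.6978

By the law of cosines, cos R = (|PR|² + |RQ|² − |QP|²) / (2·|PR|·|RQ|) ≈ 0.14439, so ∠R ≈ 81.70°.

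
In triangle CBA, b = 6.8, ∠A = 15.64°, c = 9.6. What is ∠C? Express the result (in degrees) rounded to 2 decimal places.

By the law of cosines, a² = c² + b² − 2·c·b·cos A = 12.674, so a ≈ 3.5601.
Law of cosines again: cos C = (b² + a² − c²)/(2·b·a) ≈ -0.68666, so ∠C ≈ 133.37°.

133.37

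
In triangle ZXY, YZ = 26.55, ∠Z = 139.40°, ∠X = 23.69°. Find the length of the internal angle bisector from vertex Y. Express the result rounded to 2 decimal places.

t_Y ≈ 32.47

The third angle is ∠Y = 180° − ∠Z − ∠X = 16.91°.
Law of sines: XY = YZ·sin Z/sin X ≈ 43.003.
Law of sines: ZX = YZ·sin Y/sin X ≈ 19.221.
The bisector from Y has length 2·XY·YZ·cos(∠Y/2)/(XY+YZ) ≈ 32.474.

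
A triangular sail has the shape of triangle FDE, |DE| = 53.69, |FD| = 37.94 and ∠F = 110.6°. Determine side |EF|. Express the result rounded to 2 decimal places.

26.92

Law of sines: sin E = |FD|·sin F/|DE| ≈ 0.66147.
Since |DE| ≥ |FD|, only the acute value applies: ∠E ≈ 41.41°.
Then ∠D = 180° − ∠F − ∠E ≈ 27.99°.
Law of sines gives |EF| = |DE|·sin D/sin F ≈ 26.917.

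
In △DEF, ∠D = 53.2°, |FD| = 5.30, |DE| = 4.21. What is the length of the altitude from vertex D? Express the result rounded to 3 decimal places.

By the law of cosines, |EF|² = |FD|² + |DE|² − 2·|FD|·|DE|·cos D = 19.082, so |EF| ≈ 4.3683.
Area = ½·|FD|·|DE|·sin D ≈ 8.9334.
The altitude from D has length 2·area/|EF| ≈ 4.0901.

h_D ≈ 4.090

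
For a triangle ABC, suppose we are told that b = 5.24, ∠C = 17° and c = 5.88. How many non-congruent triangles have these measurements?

b·sin C = 5.24·sin(17°) ≈ 1.532.
Since c ≥ b, exactly one triangle exists.

1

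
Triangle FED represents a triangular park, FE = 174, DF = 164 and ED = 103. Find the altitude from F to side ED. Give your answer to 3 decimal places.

h_F ≈ 160.202

Semiperimeter s = (103 + 164 + 174)/2 = 220.5.
Heron's formula: area = √(220.5·117.5·56.5·46.5) ≈ 8250.4.
The altitude from F has length 2·area/ED ≈ 160.2.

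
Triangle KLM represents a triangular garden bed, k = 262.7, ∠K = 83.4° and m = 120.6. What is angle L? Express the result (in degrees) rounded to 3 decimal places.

Law of sines: sin M = m·sin K/k ≈ 0.45604.
Since k ≥ m, only the acute value applies: ∠M ≈ 27.13°.
Then ∠L = 180° − ∠K − ∠M ≈ 69.47°.

69.468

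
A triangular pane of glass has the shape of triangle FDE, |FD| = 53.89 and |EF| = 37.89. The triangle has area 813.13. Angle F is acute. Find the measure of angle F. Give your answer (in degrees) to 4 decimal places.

∠F ≈ 52.7922°

From area = ½·|EF|·|FD|·sin F, we get sin F = 2·area/(|EF|·|FD|) ≈ 0.79645.
Taking the acute solution, ∠F ≈ 52.79°.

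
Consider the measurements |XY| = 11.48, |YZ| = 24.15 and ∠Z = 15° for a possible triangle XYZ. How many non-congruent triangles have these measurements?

|YZ|·sin Z = 24.15·sin(15°) ≈ 6.25.
Since |YZ| sin Z < |XY| < |YZ| (6.25 < 11.48 < 24.15), two triangles exist.

2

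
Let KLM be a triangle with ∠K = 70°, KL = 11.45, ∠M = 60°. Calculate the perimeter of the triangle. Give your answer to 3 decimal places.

The third angle is ∠L = 180° − ∠M − ∠K = 50.00°.
Law of sines: LM = KL·sin K/sin M ≈ 12.424.
Law of sines: MK = KL·sin L/sin M ≈ 10.128.
Semiperimeter s = (12.424+10.128+11.45)/2 = 17.001.
Perimeter = 12.424 + 10.128 + 11.45 = 34.002.

perimeter ≈ 34.002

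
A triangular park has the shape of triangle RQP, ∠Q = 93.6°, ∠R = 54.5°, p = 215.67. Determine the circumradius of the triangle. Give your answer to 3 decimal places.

204.064

The third angle is ∠P = 180° − ∠R − ∠Q = 31.90°.
Law of sines: r = p·sin R/sin P ≈ 332.26.
Law of sines: q = p·sin Q/sin P ≈ 407.32.
Circumradius = p/(2 sin P) ≈ 204.06.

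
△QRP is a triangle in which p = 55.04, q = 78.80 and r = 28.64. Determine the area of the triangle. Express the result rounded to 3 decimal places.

Semiperimeter s = (78.8 + 28.64 + 55.04)/2 = 81.24.
Heron's formula: area = √(81.24·2.44·52.6·26.2) ≈ 522.66.

area ≈ 522.665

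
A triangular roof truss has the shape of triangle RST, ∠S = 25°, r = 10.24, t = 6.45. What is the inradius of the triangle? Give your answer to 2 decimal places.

By the law of cosines, s² = t² + r² − 2·t·r·cos S = 26.74, so s ≈ 5.1711.
Area = ½·t·r·sin S ≈ 13.957.
Semiperimeter p = (10.24+5.1711+6.45)/2 = 10.931.
Inradius = area/p = 13.957/10.931 ≈ 1.2768.

1.28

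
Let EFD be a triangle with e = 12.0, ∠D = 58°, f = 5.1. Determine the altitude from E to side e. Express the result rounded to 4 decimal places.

h_E ≈ 4.3250

By the law of cosines, d² = e² + f² − 2·e·f·cos D = 105.15, so d ≈ 10.254.
Area = ½·e·f·sin D ≈ 25.95.
The altitude from E has length 2·area/e ≈ 4.325.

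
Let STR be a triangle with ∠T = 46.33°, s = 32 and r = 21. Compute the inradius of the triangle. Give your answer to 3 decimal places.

6.381

By the law of cosines, t² = r² + s² − 2·r·s·cos T = 536.96, so t ≈ 23.172.
Area = ½·r·s·sin T ≈ 243.04.
Semiperimeter p = (32+23.172+21)/2 = 38.086.
Inradius = area/p = 243.04/38.086 ≈ 6.3813.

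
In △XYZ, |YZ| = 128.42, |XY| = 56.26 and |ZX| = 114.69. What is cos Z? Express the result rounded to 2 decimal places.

By the law of cosines, cos Z = (|YZ|² + |ZX|² − |XY|²) / (2·|YZ|·|ZX|) ≈ 0.89895, so ∠Z ≈ 25.98°.

0.90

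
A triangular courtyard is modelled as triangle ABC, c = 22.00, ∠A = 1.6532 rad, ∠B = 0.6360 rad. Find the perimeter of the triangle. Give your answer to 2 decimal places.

The third angle is ∠C = π − ∠A − ∠B = 0.8524 rad.
Law of sines: a = c·sin A/sin C ≈ 29.123.
Law of sines: b = c·sin B/sin C ≈ 17.357.
Semiperimeter s = (29.123+17.357+22)/2 = 34.24.
Perimeter = 29.123 + 17.357 + 22 = 68.48.

perimeter ≈ 68.48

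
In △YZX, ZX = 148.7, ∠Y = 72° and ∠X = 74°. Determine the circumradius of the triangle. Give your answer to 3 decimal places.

R ≈ 78.176

The third angle is ∠Z = 180° − ∠X − ∠Y = 34.00°.
Law of sines: XY = ZX·sin Z/sin Y ≈ 87.431.
Law of sines: YZ = ZX·sin X/sin Y ≈ 150.3.
Circumradius = ZX/(2 sin Y) ≈ 78.176.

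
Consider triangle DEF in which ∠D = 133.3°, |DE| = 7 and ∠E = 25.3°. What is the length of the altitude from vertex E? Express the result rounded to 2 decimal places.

The third angle is ∠F = 180° − ∠D − ∠E = 21.40°.
Law of sines: |EF| = |DE|·sin D/sin F ≈ 13.962.
Law of sines: |FD| = |DE|·sin E/sin F ≈ 8.1987.
Area = ½·|DE|·|EF|·sin E ≈ 20.884.
The altitude from E has length 2·area/|FD| ≈ 5.0944.

h_E ≈ 5.09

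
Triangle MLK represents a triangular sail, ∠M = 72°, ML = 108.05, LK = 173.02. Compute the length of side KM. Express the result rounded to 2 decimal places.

172.59

Law of sines: sin K = ML·sin M/LK ≈ 0.59393.
Since LK ≥ ML, only the acute value applies: ∠K ≈ 36.44°.
Then ∠L = 180° − ∠M − ∠K ≈ 71.56°.
Law of sines gives KM = LK·sin L/sin M ≈ 172.59.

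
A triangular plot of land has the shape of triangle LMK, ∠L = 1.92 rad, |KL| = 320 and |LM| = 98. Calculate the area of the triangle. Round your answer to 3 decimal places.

Area = ½·|KL|·|LM|·sin L ≈ 14734.

area ≈ 14733.641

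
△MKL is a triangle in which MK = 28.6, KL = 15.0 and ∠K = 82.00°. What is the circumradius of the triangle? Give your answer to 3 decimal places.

15.344

By the law of cosines, LM² = MK² + KL² − 2·MK·KL·cos K = 923.55, so LM ≈ 30.39.
Area = ½·MK·KL·sin K ≈ 212.41.
Circumradius = LM/(2 sin K) ≈ 15.344.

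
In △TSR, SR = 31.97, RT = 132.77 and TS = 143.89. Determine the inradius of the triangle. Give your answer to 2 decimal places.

Semiperimeter s = (31.97 + 132.77 + 143.89)/2 = 154.31.
Heron's formula: area = √(154.31·122.34·21.545·10.425) ≈ 2059.2.
Inradius = area/s = 2059.2/154.31 ≈ 13.344.

r ≈ 13.34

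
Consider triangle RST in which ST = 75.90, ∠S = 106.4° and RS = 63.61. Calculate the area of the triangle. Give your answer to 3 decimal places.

Area = ½·RS·ST·sin S ≈ 2315.8.

area ≈ 2315.783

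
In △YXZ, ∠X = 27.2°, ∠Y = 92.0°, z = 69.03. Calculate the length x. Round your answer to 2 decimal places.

36.15

The third angle is ∠Z = 180° − ∠Y − ∠X = 60.80°.
Law of sines: x = z·sin X/sin Z ≈ 36.147.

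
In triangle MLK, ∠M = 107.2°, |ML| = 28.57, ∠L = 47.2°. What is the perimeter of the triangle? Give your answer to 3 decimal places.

perimeter ≈ 140.249

The third angle is ∠K = 180° − ∠M − ∠L = 25.60°.
Law of sines: |LK| = |ML|·sin M/sin K ≈ 63.164.
Law of sines: |KM| = |ML|·sin L/sin K ≈ 48.515.
Semiperimeter s = (63.164+48.515+28.57)/2 = 70.125.
Perimeter = 63.164 + 48.515 + 28.57 = 140.25.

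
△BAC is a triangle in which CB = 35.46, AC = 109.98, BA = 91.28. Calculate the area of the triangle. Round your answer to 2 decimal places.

area ≈ 1492.20

Semiperimeter s = (109.98 + 35.46 + 91.28)/2 = 118.36.
Heron's formula: area = √(118.36·8.38·82.9·27.08) ≈ 1492.2.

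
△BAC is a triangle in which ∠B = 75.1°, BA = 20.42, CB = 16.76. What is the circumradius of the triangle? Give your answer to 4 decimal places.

By the law of cosines, AC² = CB² + BA² − 2·CB·BA·cos B = 521.87, so AC ≈ 22.845.
Area = ½·CB·BA·sin B ≈ 165.37.
Circumradius = AC/(2 sin B) ≈ 11.82.

R ≈ 11.8197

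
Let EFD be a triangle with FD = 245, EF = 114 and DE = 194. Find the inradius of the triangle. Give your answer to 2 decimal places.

Semiperimeter s = (245 + 194 + 114)/2 = 276.5.
Heron's formula: area = √(276.5·31.5·82.5·162.5) ≈ 10806.
Inradius = area/s = 10806/276.5 ≈ 39.081.

39.08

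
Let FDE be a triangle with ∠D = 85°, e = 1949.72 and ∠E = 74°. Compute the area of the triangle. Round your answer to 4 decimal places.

The third angle is ∠F = 180° − ∠D − ∠E = 21.00°.
Law of sines: f = e·sin F/sin E ≈ 726.88.
Law of sines: d = e·sin D/sin E ≈ 2020.6.
Area = ½·e·f·sin D ≈ 7.059e+05.

area ≈ 705904.9844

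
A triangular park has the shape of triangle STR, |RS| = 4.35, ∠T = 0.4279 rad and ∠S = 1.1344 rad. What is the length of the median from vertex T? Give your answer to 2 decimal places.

The third angle is ∠R = π − ∠S − ∠T = 1.5793 rad.
Law of sines: |TR| = |RS|·sin S/sin T ≈ 9.5005.
Law of sines: |ST| = |RS|·sin R/sin T ≈ 10.483.
Median from T: ½√(2·|ST|² + 2·|TR|² − |RS|²) ≈ 9.7642.

m_T ≈ 9.76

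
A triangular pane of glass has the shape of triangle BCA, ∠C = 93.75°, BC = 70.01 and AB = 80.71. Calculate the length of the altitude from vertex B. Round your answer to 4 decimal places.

Law of sines: sin A = BC·sin C/AB ≈ 0.86557.
Since AB ≥ BC, only the acute value applies: ∠A ≈ 59.95°.
Then ∠B = 180° − ∠C − ∠A ≈ 26.30°.
Law of sines gives CA = AB·sin B/sin C ≈ 35.84.
Area = ½·AB·BC·sin B ≈ 1251.9.
The altitude from B has length 2·area/CA ≈ 69.86.

69.8601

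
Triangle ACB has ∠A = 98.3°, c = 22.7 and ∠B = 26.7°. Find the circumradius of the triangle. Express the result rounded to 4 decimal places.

R ≈ 13.8558

The third angle is ∠C = 180° − ∠B − ∠A = 55.00°.
Law of sines: a = c·sin A/sin C ≈ 27.421.
Law of sines: b = c·sin B/sin C ≈ 12.451.
Circumradius = c/(2 sin C) ≈ 13.856.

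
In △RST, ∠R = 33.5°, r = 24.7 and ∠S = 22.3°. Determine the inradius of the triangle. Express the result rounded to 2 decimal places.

The third angle is ∠T = 180° − ∠R − ∠S = 124.20°.
Law of sines: s = r·sin S/sin R ≈ 16.981.
Law of sines: t = r·sin T/sin R ≈ 37.013.
Area = ½·r·s·sin T ≈ 173.45.
Semiperimeter p = (24.7+16.981+37.013)/2 = 39.347.
Inradius = area/p = 173.45/39.347 ≈ 4.4083.

4.41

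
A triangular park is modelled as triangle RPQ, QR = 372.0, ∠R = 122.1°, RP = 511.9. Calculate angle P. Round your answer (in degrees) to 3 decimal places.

23.946

By the law of cosines, PQ² = QR² + RP² − 2·QR·RP·cos R = 6.0281e+05, so PQ ≈ 776.41.
Law of cosines again: cos P = (RP² + PQ² − QR²)/(2·RP·PQ) ≈ 0.91393, so ∠P ≈ 23.95°.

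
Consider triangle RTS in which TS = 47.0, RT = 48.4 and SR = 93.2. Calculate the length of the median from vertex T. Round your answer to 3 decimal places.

Median from T: ½√(2·RT² + 2·TS² − SR²) ≈ 10.209.

10.209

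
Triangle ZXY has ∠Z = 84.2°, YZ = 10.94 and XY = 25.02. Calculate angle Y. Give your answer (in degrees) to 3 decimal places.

Law of sines: sin X = YZ·sin Z/XY ≈ 0.43501.
Since XY ≥ YZ, only the acute value applies: ∠X ≈ 25.79°.
Then ∠Y = 180° − ∠Z − ∠X ≈ 70.01°.

∠Y ≈ 70.014°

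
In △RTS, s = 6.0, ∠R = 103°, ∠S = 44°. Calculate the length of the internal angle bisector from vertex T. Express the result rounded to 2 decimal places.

The third angle is ∠T = 180° − ∠S − ∠R = 33.00°.
Law of sines: r = s·sin R/sin S ≈ 8.416.
Law of sines: t = s·sin T/sin S ≈ 4.7042.
The bisector from T has length 2·s·r·cos(∠T/2)/(s+r) ≈ 6.717.

6.72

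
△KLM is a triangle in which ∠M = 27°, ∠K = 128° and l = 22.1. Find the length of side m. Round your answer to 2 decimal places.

23.74

The third angle is ∠L = 180° − ∠M − ∠K = 25.00°.
Law of sines: m = l·sin M/sin L ≈ 23.741.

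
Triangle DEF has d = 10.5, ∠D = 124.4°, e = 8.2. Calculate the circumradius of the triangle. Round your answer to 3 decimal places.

Law of sines: sin E = e·sin D/d ≈ 0.64437.
Since d ≥ e, only the acute value applies: ∠E ≈ 40.12°.
Then ∠F = 180° − ∠D − ∠E ≈ 15.48°.
Law of sines gives f = d·sin F/sin D ≈ 3.3967.
Circumradius = d/(2 sin D) ≈ 6.3628.

6.363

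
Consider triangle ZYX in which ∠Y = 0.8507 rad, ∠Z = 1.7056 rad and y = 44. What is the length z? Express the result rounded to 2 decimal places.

The third angle is ∠X = π − ∠Z − ∠Y = 0.5853 rad.
Law of sines: z = y·sin Z/sin Y ≈ 58.

58.00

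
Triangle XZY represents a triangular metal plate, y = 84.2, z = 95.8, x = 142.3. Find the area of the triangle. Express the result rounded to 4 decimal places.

Semiperimeter s = (142.3 + 95.8 + 84.2)/2 = 161.15.
Heron's formula: area = √(161.15·18.85·65.35·76.95) ≈ 3908.4.

3908.3904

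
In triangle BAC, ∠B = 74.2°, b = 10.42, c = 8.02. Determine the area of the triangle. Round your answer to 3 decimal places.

Law of sines: sin C = c·sin B/b ≈ 0.74059.
Since b ≥ c, only the acute value applies: ∠C ≈ 47.78°.
Then ∠A = 180° − ∠B − ∠C ≈ 58.02°.
Law of sines gives a = b·sin A/sin B ≈ 9.1854.
Area = ½·b·c·sin A ≈ 35.442.

area ≈ 35.442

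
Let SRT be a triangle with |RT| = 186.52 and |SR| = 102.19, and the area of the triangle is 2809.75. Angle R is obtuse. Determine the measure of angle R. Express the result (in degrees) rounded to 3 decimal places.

From area = ½·|SR|·|RT|·sin R, we get sin R = 2·area/(|SR|·|RT|) ≈ 0.29482.
Taking the obtuse solution, ∠R ≈ 162.85°.

∠R ≈ 162.853°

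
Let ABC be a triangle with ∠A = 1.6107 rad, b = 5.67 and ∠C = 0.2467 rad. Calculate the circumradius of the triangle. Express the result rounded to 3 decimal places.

R ≈ 2.956

The third angle is ∠B = π − ∠C − ∠A = 1.2842 rad.
Law of sines: a = b·sin A/sin B ≈ 5.9064.
Law of sines: c = b·sin C/sin B ≈ 1.4435.
Circumradius = b/(2 sin B) ≈ 2.9556.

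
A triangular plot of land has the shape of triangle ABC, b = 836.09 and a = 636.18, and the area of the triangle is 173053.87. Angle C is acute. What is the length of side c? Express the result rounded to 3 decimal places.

544.042

From area = ½·a·b·sin C, we get sin C = 2·area/(a·b) ≈ 0.65070.
Taking the acute solution, ∠C ≈ 40.59°.
Law of cosines then gives c ≈ 544.04.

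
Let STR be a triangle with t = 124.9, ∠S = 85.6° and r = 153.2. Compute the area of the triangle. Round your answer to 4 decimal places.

Area = ½·t·r·sin S ≈ 9539.1.

area ≈ 9539.1427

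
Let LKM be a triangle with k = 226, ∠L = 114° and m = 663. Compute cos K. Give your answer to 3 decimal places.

By the law of cosines, l² = k² + m² − 2·k·m·cos L = 6.1253e+05, so l ≈ 782.65.
Law of cosines again: cos K = (m² + l² − k²)/(2·m·l) ≈ 0.96458, so ∠K ≈ 15.30°.

0.965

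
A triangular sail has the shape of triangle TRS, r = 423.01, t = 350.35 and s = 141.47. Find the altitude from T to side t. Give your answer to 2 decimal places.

Semiperimeter p = (350.35 + 423.01 + 141.47)/2 = 457.42.
Heron's formula: area = √(457.42·107.06·34.405·315.95) ≈ 23073.
The altitude from T has length 2·area/t ≈ 131.71.

131.71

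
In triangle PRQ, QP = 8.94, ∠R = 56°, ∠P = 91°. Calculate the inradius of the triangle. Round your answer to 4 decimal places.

r ≈ 2.0511

The third angle is ∠Q = 180° − ∠P − ∠R = 33.00°.
Law of sines: RQ = QP·sin P/sin R ≈ 10.782.
Law of sines: PR = QP·sin Q/sin R ≈ 5.8732.
Area = ½·QP·RQ·sin Q ≈ 26.249.
Semiperimeter s = (10.782+8.94+5.8732)/2 = 12.798.
Inradius = area/s = 26.249/12.798 ≈ 2.0511.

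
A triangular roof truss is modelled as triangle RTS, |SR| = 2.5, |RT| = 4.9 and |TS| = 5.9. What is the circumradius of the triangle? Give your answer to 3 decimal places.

3.002

By the law of cosines, cos R = (|SR|² + |RT|² − |TS|²) / (2·|SR|·|RT|) ≈ -0.18571, so ∠R ≈ 100.70°.
Circumradius = |TS|/(2 sin R) ≈ 3.0022.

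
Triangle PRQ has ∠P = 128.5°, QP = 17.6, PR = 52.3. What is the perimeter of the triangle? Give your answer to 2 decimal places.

By the law of cosines, RQ² = QP² + PR² − 2·QP·PR·cos P = 4191.1, so RQ ≈ 64.739.
Semiperimeter s = (64.739+17.6+52.3)/2 = 67.319.
Perimeter = 64.739 + 17.6 + 52.3 = 134.64.

perimeter ≈ 134.64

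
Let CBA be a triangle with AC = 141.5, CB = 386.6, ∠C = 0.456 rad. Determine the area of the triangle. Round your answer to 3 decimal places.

Area = ½·AC·CB·sin C ≈ 12045.

area ≈ 12044.714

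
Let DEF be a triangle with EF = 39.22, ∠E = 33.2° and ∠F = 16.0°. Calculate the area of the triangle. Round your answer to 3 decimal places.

153.343

The third angle is ∠D = 180° − ∠E − ∠F = 130.80°.
Law of sines: FD = EF·sin E/sin D ≈ 28.369.
Law of sines: DE = EF·sin F/sin D ≈ 14.281.
Area = ½·EF·FD·sin F ≈ 153.34.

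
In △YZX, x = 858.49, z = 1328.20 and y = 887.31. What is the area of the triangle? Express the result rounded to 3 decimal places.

Semiperimeter s = (887.31 + 1328.2 + 858.49)/2 = 1537.
Heron's formula: area = √(1537·649.69·208.8·678.51) ≈ 3.7613e+05.

376126.037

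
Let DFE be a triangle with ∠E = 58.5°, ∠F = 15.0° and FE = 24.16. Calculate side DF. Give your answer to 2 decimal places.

The third angle is ∠D = 180° − ∠F − ∠E = 106.50°.
Law of sines: DF = FE·sin E/sin D ≈ 21.485.

21.48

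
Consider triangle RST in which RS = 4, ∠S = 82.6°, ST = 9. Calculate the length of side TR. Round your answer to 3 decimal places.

By the law of cosines, TR² = RS² + ST² − 2·RS·ST·cos S = 87.727, so TR ≈ 9.3663.

9.366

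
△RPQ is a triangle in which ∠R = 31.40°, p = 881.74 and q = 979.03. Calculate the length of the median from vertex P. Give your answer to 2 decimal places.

By the law of cosines, r² = p² + q² − 2·p·q·cos R = 2.6231e+05, so r ≈ 512.16.
Median from P: ½√(2·q² + 2·r² − p²) ≈ 645.01.

m_P ≈ 645.01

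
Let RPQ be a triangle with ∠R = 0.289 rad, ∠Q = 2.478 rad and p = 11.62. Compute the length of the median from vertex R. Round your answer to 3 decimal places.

15.439

The third angle is ∠P = π − ∠Q − ∠R = 0.375 rad.
Law of sines: r = p·sin R/sin P ≈ 9.0508.
Law of sines: q = p·sin Q/sin P ≈ 19.561.
Median from R: ½√(2·p² + 2·q² − r²) ≈ 15.439.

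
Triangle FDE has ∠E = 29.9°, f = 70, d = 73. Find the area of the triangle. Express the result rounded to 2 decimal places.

Area = ½·f·d·sin E ≈ 1273.6.

1273.64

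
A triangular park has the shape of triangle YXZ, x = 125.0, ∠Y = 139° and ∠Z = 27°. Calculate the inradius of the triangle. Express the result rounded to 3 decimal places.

27.538

The third angle is ∠X = 180° − ∠Z − ∠Y = 14.00°.
Law of sines: y = x·sin Y/sin X ≈ 338.98.
Law of sines: z = x·sin Z/sin X ≈ 234.57.
Area = ½·x·y·sin Z ≈ 9618.4.
Semiperimeter s = (338.98+125+234.57)/2 = 349.28.
Inradius = area/s = 9618.4/349.28 ≈ 27.538.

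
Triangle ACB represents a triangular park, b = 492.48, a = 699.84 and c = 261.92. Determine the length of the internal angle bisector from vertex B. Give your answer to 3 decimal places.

By the law of cosines, cos B = (a² + c² − b²) / (2·a·c) ≈ 0.86153, so ∠B ≈ 30.51°.
The bisector from B has length 2·a·c·cos(∠B/2)/(a+c) ≈ 367.75.

367.749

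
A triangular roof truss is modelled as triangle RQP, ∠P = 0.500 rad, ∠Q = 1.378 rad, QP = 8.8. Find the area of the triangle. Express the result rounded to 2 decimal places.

area ≈ 19.11

The third angle is ∠R = π − ∠Q − ∠P = 1.264 rad.
Law of sines: PR = QP·sin Q/sin R ≈ 9.0612.
Law of sines: RQ = QP·sin P/sin R ≈ 4.4262.
Area = ½·QP·PR·sin P ≈ 19.114.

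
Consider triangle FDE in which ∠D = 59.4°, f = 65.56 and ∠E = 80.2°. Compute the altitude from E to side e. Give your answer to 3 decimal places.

The third angle is ∠F = 180° − ∠D − ∠E = 40.40°.
Law of sines: d = f·sin D/sin F ≈ 87.068.
Law of sines: e = f·sin E/sin F ≈ 99.678.
Area = ½·f·d·sin E ≈ 2812.4.
The altitude from E has length 2·area/e ≈ 56.43.

56.430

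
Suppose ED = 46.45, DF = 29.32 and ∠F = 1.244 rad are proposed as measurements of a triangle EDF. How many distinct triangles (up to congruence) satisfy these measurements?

DF·sin F = 29.32·sin(1.244 rad) ≈ 27.77.
Since ED ≥ DF, exactly one triangle exists.

1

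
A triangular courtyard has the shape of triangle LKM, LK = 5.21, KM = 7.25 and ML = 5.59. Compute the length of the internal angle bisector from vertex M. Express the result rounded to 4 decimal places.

t_M ≈ 5.8185

By the law of cosines, cos M = (KM² + ML² − LK²) / (2·KM·ML) ≈ 0.69911, so ∠M ≈ 45.64°.
The bisector from M has length 2·KM·ML·cos(∠M/2)/(KM+ML) ≈ 5.8185.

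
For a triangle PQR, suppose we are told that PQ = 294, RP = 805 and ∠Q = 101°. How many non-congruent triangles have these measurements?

PQ·sin Q = 294·sin(101°) ≈ 288.6.
Since ∠Q is not acute, a triangle exists only if RP > PQ; here RP > PQ, so there is exactly one triangle.

1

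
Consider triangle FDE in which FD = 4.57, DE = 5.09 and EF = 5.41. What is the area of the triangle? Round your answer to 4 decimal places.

area ≈ 10.7739

Semiperimeter s = (5.09 + 5.41 + 4.57)/2 = 7.535.
Heron's formula: area = √(7.535·2.445·2.125·2.965) ≈ 10.774.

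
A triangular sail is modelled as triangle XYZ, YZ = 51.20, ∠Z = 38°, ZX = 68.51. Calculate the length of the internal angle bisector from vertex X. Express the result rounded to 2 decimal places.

47.72

By the law of cosines, XY² = YZ² + ZX² − 2·YZ·ZX·cos Z = 1786.8, so XY ≈ 42.271.
Law of cosines again: cos X = (ZX² + XY² − YZ²)/(2·ZX·XY) ≈ 0.66627, so ∠X ≈ 48.22°.
The bisector from X has length 2·ZX·XY·cos(∠X/2)/(ZX+XY) ≈ 47.722.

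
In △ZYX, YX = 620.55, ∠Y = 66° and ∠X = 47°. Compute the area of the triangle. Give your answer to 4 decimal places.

area ≈ 139751.0591

The third angle is ∠Z = 180° − ∠Y − ∠X = 67.00°.
Law of sines: XZ = YX·sin Y/sin Z ≈ 615.86.
Law of sines: ZY = YX·sin X/sin Z ≈ 493.04.
Area = ½·YX·XZ·sin X ≈ 1.3975e+05.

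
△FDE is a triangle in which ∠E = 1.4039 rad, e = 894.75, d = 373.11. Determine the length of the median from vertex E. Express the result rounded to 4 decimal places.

Law of sines: sin D = d·sin E/e ≈ 0.41121.
Since e ≥ d, only the acute value applies: ∠D ≈ 0.4238 rad.
Then ∠F = π − ∠E − ∠D ≈ 1.3139 rad.
Law of sines gives f = e·sin F/sin E ≈ 877.59.
Median from E: ½√(2·f² + 2·d² − e²) ≈ 504.52.

504.5185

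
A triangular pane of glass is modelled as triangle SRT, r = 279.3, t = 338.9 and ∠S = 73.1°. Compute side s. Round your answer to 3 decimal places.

371.253

By the law of cosines, s² = r² + t² − 2·r·t·cos S = 1.3783e+05, so s ≈ 371.25.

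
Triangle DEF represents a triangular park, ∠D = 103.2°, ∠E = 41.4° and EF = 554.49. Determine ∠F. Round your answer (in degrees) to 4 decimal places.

∠F ≈ 35.4000°

The third angle is ∠F = 180° − ∠D − ∠E = 35.40°.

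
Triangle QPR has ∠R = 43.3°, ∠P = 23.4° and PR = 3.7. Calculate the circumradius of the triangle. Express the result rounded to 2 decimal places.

The third angle is ∠Q = 180° − ∠P − ∠R = 113.30°.
Law of sines: RQ = PR·sin P/sin Q ≈ 1.5999.
Law of sines: QP = PR·sin R/sin Q ≈ 2.7628.
Circumradius = PR/(2 sin Q) ≈ 2.0143.

2.01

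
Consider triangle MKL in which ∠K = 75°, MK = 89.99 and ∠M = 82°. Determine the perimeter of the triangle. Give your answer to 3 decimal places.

540.525

The third angle is ∠L = 180° − ∠M − ∠K = 23.00°.
Law of sines: KL = MK·sin M/sin L ≈ 228.07.
Law of sines: LM = MK·sin K/sin L ≈ 222.46.
Semiperimeter s = (228.07+222.46+89.99)/2 = 270.26.
Perimeter = 228.07 + 222.46 + 89.99 = 540.52.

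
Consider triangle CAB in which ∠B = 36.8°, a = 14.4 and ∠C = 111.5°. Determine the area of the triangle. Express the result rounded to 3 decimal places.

The third angle is ∠A = 180° − ∠B − ∠C = 31.70°.
Law of sines: c = a·sin C/sin A ≈ 25.497.
Law of sines: b = a·sin B/sin A ≈ 16.416.
Area = ½·a·c·sin B ≈ 109.97.

109.968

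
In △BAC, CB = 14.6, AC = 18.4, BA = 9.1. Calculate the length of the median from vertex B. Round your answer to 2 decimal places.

Median from B: ½√(2·CB² + 2·BA² − AC²) ≈ 7.959.

m_B ≈ 7.96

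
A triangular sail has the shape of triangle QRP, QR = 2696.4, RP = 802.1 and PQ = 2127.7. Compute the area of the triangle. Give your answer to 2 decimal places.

Semiperimeter s = (802.1 + 2127.7 + 2696.4)/2 = 2813.1.
Heron's formula: area = √(2813.1·2011·685.4·116.7) ≈ 6.7268e+05.

area ≈ 672676.26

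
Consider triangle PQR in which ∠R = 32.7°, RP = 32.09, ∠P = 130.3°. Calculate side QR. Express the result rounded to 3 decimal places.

83.709

The third angle is ∠Q = 180° − ∠R − ∠P = 17.00°.
Law of sines: QR = RP·sin P/sin Q ≈ 83.709.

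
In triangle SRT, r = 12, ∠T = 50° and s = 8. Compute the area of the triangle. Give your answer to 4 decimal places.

Area = ½·s·r·sin T ≈ 36.77.

36.7701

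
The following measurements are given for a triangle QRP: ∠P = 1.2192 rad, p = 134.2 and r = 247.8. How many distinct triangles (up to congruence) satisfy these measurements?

r·sin P = 247.8·sin(1.2192 rad) ≈ 232.6.
Since p = 134.2 < 232.6 = r sin P, no triangle exists.

0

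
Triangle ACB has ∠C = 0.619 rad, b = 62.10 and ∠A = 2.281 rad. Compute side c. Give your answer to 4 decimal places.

The third angle is ∠B = π − ∠A − ∠C = 0.242 rad.
Law of sines: c = b·sin C/sin B ≈ 150.6.

150.6032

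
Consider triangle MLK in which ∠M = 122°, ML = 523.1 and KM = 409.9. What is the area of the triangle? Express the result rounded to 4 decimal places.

90918.6809

Area = ½·KM·ML·sin M ≈ 90919.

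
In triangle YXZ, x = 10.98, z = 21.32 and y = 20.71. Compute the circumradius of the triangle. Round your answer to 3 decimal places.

10.900

By the law of cosines, cos Y = (x² + z² − y²) / (2·x·z) ≈ 0.31227, so ∠Y ≈ 1.253 rad.
Circumradius = y/(2 sin Y) ≈ 10.9.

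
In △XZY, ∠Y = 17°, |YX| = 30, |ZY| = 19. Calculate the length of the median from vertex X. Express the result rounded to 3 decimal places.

By the law of cosines, |XZ|² = |ZY|² + |YX|² − 2·|ZY|·|YX|·cos Y = 170.81, so |XZ| ≈ 13.07.
Median from X: ½√(2·|YX|² + 2·|XZ|² − |ZY|²) ≈ 21.099.

21.099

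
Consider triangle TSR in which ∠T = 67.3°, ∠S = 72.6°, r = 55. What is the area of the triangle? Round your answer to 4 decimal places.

2067.1321

The third angle is ∠R = 180° − ∠T − ∠S = 40.10°.
Law of sines: t = r·sin T/sin R ≈ 78.773.
Law of sines: s = r·sin S/sin R ≈ 81.48.
Area = ½·r·t·sin S ≈ 2067.1.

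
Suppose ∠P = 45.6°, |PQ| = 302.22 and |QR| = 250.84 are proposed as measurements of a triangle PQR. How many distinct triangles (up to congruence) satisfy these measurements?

2

|PQ|·sin P = 302.22·sin(45.6°) ≈ 215.9.
Since |PQ| sin P < |QR| < |PQ| (215.9 < 250.84 < 302.22), two triangles exist.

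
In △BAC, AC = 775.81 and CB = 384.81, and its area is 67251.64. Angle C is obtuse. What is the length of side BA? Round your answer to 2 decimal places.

1132.70

From area = ½·AC·CB·sin C, we get sin C = 2·area/(AC·CB) ≈ 0.45054.
Taking the obtuse solution, ∠C ≈ 153.22°.
Law of cosines then gives BA ≈ 1132.7.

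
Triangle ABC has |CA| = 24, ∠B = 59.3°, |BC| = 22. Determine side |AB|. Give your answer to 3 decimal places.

26.002

Law of sines: sin A = |BC|·sin B/|CA| ≈ 0.78820.
Since |CA| ≥ |BC|, only the acute value applies: ∠A ≈ 52.02°.
Then ∠C = 180° − ∠B − ∠A ≈ 68.68°.
Law of sines gives |AB| = |CA|·sin C/sin B ≈ 26.002.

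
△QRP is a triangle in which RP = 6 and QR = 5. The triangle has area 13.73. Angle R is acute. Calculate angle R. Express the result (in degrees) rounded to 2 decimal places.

From area = ½·QR·RP·sin R, we get sin R = 2·area/(QR·RP) ≈ 0.91533.
Taking the acute solution, ∠R ≈ 66.25°.

∠R ≈ 66.25°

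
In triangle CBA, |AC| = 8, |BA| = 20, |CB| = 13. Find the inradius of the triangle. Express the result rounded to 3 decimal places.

r ≈ 1.512

Semiperimeter s = (20 + 8 + 13)/2 = 20.5.
Heron's formula: area = √(20.5·0.5·12.5·7.5) ≈ 30.999.
Inradius = area/s = 30.999/20.5 ≈ 1.5121.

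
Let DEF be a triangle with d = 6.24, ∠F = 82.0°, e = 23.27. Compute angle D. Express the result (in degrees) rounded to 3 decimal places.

15.421

By the law of cosines, f² = d² + e² − 2·d·e·cos F = 540.01, so f ≈ 23.238.
Law of cosines again: cos D = (e² + f² − d²)/(2·e·f) ≈ 0.96400, so ∠D ≈ 15.42°.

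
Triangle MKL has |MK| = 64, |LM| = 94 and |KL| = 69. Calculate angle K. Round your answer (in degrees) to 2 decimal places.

∠K ≈ 89.86°

By the law of cosines, cos K = (|MK|² + |KL|² − |LM|²) / (2·|MK|·|KL|) ≈ 0.00238, so ∠K ≈ 89.86°.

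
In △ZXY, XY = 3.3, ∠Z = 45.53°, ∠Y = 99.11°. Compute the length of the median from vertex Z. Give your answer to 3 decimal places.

The third angle is ∠X = 180° − ∠Y − ∠Z = 35.36°.
Law of sines: YZ = XY·sin X/sin Z ≈ 2.6762.
Law of sines: ZX = XY·sin Y/sin Z ≈ 4.566.
Median from Z: ½√(2·YZ² + 2·ZX² − XY²) ≈ 3.359.

m_Z ≈ 3.359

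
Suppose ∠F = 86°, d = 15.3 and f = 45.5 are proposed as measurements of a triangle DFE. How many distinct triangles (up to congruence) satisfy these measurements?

d·sin F = 15.3·sin(86°) ≈ 15.26.
Since f ≥ d, exactly one triangle exists.

1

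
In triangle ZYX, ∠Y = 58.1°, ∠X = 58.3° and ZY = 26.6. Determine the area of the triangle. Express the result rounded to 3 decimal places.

area ≈ 316.200

The third angle is ∠Z = 180° − ∠Y − ∠X = 63.60°.
Law of sines: YX = ZY·sin Z/sin X ≈ 28.004.
Law of sines: XZ = ZY·sin Y/sin X ≈ 26.542.
Area = ½·ZY·YX·sin Y ≈ 316.2.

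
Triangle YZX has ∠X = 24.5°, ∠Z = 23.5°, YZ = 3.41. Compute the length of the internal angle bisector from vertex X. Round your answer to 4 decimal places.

t_X ≈ 4.1706

The third angle is ∠Y = 180° − ∠Z − ∠X = 132.00°.
Law of sines: ZX = YZ·sin Y/sin X ≈ 6.1108.
Law of sines: XY = YZ·sin Z/sin X ≈ 3.2789.
The bisector from X has length 2·ZX·XY·cos(∠X/2)/(ZX+XY) ≈ 4.1706.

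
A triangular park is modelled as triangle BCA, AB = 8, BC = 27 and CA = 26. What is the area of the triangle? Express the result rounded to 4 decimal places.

Semiperimeter s = (26 + 8 + 27)/2 = 30.5.
Heron's formula: area = √(30.5·4.5·22.5·3.5) ≈ 103.96.

area ≈ 103.9636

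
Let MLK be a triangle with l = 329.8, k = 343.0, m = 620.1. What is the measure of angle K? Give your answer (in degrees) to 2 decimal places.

By the law of cosines, cos K = (m² + l² − k²) / (2·m·l) ≈ 0.91840, so ∠K ≈ 23.31°.

23.31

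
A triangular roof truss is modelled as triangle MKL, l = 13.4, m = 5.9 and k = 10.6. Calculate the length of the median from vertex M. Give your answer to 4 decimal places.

11.7157

Median from M: ½√(2·k² + 2·l² − m²) ≈ 11.716.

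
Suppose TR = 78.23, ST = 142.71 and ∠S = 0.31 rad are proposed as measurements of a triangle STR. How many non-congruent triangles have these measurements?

ST·sin S = 142.71·sin(0.31 rad) ≈ 43.53.
Since ST sin S < TR < ST (43.53 < 78.23 < 142.71), two triangles exist.

2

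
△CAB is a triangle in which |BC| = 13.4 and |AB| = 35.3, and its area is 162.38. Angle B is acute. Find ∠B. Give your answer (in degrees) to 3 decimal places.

43.359

From area = ½·|AB|·|BC|·sin B, we get sin B = 2·area/(|AB|·|BC|) ≈ 0.68657.
Taking the acute solution, ∠B ≈ 43.36°.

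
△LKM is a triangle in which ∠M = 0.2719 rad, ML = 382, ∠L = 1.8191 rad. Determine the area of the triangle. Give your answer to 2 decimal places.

The third angle is ∠K = π − ∠M − ∠L = 1.0506 rad.
Law of sines: KM = ML·sin L/sin K ≈ 426.73.
Law of sines: LK = ML·sin M/sin K ≈ 118.23.
Area = ½·ML·KM·sin M ≈ 21889.

21889.45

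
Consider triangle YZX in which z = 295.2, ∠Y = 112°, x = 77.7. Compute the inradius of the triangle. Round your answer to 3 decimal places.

By the law of cosines, y² = z² + x² − 2·z·x·cos Y = 1.1037e+05, so y ≈ 332.21.
Area = ½·z·x·sin Y ≈ 10633.
Semiperimeter s = (332.21+295.2+77.7)/2 = 352.56.
Inradius = area/s = 10633/352.56 ≈ 30.161.

30.161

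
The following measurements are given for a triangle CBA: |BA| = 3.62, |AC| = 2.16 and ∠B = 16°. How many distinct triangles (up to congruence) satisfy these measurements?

|BA|·sin B = 3.62·sin(16°) ≈ 0.9978.
Since |BA| sin B < |AC| < |BA| (0.9978 < 2.16 < 3.62), two triangles exist.

2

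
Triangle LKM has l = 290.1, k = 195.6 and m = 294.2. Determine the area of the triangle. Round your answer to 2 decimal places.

Semiperimeter s = (290.1 + 195.6 + 294.2)/2 = 389.95.
Heron's formula: area = √(389.95·99.85·194.35·95.75) ≈ 26918.

area ≈ 26917.84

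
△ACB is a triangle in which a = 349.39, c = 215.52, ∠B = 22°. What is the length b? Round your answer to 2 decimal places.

169.96

By the law of cosines, b² = a² + c² − 2·a·c·cos B = 28887, so b ≈ 169.96.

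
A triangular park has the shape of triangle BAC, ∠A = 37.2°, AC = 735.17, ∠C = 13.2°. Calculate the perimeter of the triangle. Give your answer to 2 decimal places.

The third angle is ∠B = 180° − ∠A − ∠C = 129.60°.
Law of sines: CB = AC·sin A/sin B ≈ 576.87.
Law of sines: BA = AC·sin C/sin B ≈ 217.88.
Semiperimeter s = (735.17+576.87+217.88)/2 = 764.96.
Perimeter = 735.17 + 576.87 + 217.88 = 1529.9.

perimeter ≈ 1529.91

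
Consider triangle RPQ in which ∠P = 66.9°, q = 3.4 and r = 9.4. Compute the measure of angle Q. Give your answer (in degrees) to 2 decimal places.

∠Q ≈ 21.19°

By the law of cosines, p² = q² + r² − 2·q·r·cos P = 74.842, so p ≈ 8.6511.
Law of cosines again: cos Q = (r² + p² − q²)/(2·r·p) ≈ 0.93237, so ∠Q ≈ 21.19°.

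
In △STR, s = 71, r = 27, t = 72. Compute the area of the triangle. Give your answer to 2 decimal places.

area ≈ 947.24

Semiperimeter p = (71 + 72 + 27)/2 = 85.
Heron's formula: area = √(85·14·13·58) ≈ 947.24.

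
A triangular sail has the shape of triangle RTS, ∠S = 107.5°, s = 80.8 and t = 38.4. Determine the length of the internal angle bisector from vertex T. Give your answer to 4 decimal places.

67.2718

Law of sines: sin T = t·sin S/s ≈ 0.45325.
Since s ≥ t, only the acute value applies: ∠T ≈ 26.95°.
Then ∠R = 180° − ∠S − ∠T ≈ 45.55°.
Law of sines gives r = s·sin R/sin S ≈ 60.477.
The bisector from T has length 2·s·r·cos(∠T/2)/(s+r) ≈ 67.272.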